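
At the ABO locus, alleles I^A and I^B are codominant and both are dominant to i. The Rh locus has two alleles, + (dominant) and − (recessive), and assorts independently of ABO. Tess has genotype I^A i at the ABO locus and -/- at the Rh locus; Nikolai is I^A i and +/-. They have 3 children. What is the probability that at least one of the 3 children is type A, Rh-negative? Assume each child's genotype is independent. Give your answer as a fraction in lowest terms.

387/512

ABO cross I^A i × I^A i → 1/4 O, 3/4 A.
Rh cross -/- × +/- → 1/2 Rh+, 1/2 Rh-; so P(type A, Rh-negative) = 3/4 × 1/2 = 3/8 per child.
P(none) = (5/8)^3 = 125/512; P(at least one) = 1 − 125/512 = 387/512.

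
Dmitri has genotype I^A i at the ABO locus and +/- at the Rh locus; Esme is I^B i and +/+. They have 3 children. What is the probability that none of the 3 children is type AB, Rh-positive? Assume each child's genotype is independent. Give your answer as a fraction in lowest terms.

ABO cross I^A i × I^B i → 1/4 O, 1/4 A, 1/4 B, 1/4 AB.
Rh cross +/- × +/+ → 1 Rh+; so P(type AB, Rh-positive) = 1/4 × 1 = 1/4 per child.
P(not type AB, Rh-positive) = 3/4 for one child; (3/4)^3 = 27/64.

27/64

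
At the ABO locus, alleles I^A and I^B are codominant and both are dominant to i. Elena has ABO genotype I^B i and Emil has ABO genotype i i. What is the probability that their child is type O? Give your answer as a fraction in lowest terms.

ABO cross I^B i × i i → offspring phenotypes: 1/2 O, 1/2 B.
So P(type O) = 1/2.

1/2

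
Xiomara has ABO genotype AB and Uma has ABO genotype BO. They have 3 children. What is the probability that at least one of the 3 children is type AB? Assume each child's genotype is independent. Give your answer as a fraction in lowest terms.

ABO cross AB × BO → 1/4 A, 1/2 B, 1/4 AB.
So P(type AB) = 1/4 per child.
P(none) = (3/4)^3 = 27/64; P(at least one) = 1 − 27/64 = 37/64.

37/64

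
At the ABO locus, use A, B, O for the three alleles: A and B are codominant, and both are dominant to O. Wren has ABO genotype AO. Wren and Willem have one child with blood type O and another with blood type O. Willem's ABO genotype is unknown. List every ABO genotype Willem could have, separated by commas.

AO, BO, OO

For each candidate genotype of Willem, check whether crossing it with AO can produce every observed child phenotype.
  AA → possible child types {A} ✗
  AB → possible child types {A, B, AB} ✗
  AO → possible child types {O, A} ✓
  BB → possible child types {B, AB} ✗
  BO → possible child types {O, A, B, AB} ✓
  OO → possible child types {O, A} ✓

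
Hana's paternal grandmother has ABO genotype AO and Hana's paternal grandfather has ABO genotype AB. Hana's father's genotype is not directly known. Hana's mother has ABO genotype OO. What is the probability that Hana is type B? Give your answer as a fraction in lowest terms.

Hana's father's ABO genotype from AO × AB: 1/4 AA, 1/4 AB, 1/4 AO, 1/4 BO.
Crossing each possibility with the mother OO and summing P(type B): 1/4·0 + 1/4·1/2 + 1/4·0 + 1/4·1/2 = 1/4.

1/4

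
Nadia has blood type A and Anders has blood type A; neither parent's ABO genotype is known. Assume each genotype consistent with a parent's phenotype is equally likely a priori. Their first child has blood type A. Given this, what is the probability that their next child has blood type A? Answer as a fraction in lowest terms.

Possible genotypes: Nadia ∈ {AA, AO}; Anders ∈ {AA, AO}.
Weight each parental genotype pair by prior × P(type-A child):
  AA × AA: posterior weight 4/15; P(next child type A) = 1.
  AA × AO: posterior weight 4/15; P(next child type A) = 1.
  AO × AA: posterior weight 4/15; P(next child type A) = 1.
  AO × AO: posterior weight 1/5; P(next child type A) = 3/4.
Weighted sum = 19/20.

19/20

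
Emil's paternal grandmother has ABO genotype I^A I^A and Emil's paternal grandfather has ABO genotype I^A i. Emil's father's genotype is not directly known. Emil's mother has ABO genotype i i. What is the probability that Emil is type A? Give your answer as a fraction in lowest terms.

Emil's father's ABO genotype from I^A I^A × I^A i: 1/2 I^A I^A, 1/2 I^A i.
Crossing each possibility with the mother i i and summing P(type A): 1/2·1 + 1/2·1/2 = 3/4.

3/4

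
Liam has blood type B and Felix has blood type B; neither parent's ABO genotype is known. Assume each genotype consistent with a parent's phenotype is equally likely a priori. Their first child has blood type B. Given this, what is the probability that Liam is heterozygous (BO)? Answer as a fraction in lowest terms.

7/15

Possible genotypes: Liam ∈ {BB, BO}; Felix ∈ {BB, BO}.
Weight each parental genotype pair by prior × P(type-B child):
  BB × BB: posterior weight 4/15.
  BB × BO: posterior weight 4/15.
  BO × BB: posterior weight 4/15.
  BO × BO: posterior weight 1/5.
Sum the posterior weight over pairs where Liam is BO: 7/15.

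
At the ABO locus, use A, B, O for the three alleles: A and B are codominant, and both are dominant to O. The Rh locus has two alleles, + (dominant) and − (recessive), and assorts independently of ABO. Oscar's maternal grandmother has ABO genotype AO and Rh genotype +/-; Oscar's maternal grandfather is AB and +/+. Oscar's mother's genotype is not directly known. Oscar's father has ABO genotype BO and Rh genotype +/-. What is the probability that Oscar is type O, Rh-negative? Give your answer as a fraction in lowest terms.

Oscar's mother's ABO genotype from AO × AB: 1/4 AA, 1/4 AB, 1/4 AO, 1/4 BO.
Crossing each possibility with the father BO and summing P(type O): 1/4·0 + 1/4·0 + 1/4·1/4 + 1/4·1/4 = 1/8.
Similarly for Rh via the mother's Rh distribution: P(Rh-) = 1/8.
Independent loci: 1/8 × 1/8 = 1/64.

1/64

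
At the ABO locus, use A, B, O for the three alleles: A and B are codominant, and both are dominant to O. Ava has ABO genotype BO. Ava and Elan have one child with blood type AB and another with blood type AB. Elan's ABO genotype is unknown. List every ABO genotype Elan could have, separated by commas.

AA, AB, AO

For each candidate genotype of Elan, check whether crossing it with BO can produce every observed child phenotype.
  AA → possible child types {A, AB} ✓
  AB → possible child types {A, B, AB} ✓
  AO → possible child types {O, A, B, AB} ✓
  BB → possible child types {B} ✗
  BO → possible child types {O, B} ✗
  OO → possible child types {O, B} ✗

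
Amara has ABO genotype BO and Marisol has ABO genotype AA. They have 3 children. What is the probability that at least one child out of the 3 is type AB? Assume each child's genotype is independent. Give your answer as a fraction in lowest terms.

ABO cross BO × AA → 1/2 A, 1/2 AB.
So P(type AB) = 1/2 per child.
P(none) = (1/2)^3 = 1/8; P(at least one) = 1 − 1/8 = 7/8.

7/8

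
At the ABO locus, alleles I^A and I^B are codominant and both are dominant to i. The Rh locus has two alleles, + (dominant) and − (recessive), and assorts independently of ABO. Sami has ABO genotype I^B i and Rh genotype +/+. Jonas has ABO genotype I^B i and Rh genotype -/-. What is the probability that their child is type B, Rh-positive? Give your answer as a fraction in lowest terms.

ABO cross I^B i × I^B i → offspring phenotypes: 1/4 O, 3/4 B.
Rh cross +/+ × -/- → 1 Rh+.
Independent loci: P(type B, Rh-positive) = 3/4 × 1 = 3/4.

3/4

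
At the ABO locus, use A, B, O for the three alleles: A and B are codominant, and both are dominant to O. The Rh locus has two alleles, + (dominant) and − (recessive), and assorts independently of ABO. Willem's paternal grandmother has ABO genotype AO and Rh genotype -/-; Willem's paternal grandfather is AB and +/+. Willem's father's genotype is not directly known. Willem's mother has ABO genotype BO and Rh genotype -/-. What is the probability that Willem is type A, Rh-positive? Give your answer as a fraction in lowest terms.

Willem's father's ABO genotype from AO × AB: 1/4 AA, 1/4 AB, 1/4 AO, 1/4 BO.
Crossing each possibility with the mother BO and summing P(type A): 1/4·1/2 + 1/4·1/4 + 1/4·1/4 + 1/4·0 = 1/4.
Similarly for Rh via the father's Rh distribution: P(Rh+) = 1/2.
Independent loci: 1/4 × 1/2 = 1/8.

1/8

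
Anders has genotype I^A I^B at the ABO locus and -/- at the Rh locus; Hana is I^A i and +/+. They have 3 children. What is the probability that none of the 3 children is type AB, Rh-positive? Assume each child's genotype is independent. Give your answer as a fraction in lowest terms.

ABO cross I^A I^B × I^A i → 1/2 A, 1/4 B, 1/4 AB.
Rh cross -/- × +/+ → 1 Rh+; so P(type AB, Rh-positive) = 1/4 × 1 = 1/4 per child.
P(not type AB, Rh-positive) = 3/4 for one child; (3/4)^3 = 27/64.

27/64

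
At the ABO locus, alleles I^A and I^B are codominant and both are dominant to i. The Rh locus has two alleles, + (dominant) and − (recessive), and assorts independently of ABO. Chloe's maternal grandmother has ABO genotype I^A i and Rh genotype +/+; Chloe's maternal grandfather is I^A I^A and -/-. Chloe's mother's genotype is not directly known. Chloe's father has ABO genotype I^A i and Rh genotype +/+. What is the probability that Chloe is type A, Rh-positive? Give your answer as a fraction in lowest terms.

7/8

Chloe's mother's ABO genotype from I^A i × I^A I^A: 1/2 I^A I^A, 1/2 I^A i.
Crossing each possibility with the father I^A i and summing P(type A): 1/2·1 + 1/2·3/4 = 7/8.
Similarly for Rh via the mother's Rh distribution: P(Rh+) = 1.
Independent loci: 7/8 × 1 = 7/8.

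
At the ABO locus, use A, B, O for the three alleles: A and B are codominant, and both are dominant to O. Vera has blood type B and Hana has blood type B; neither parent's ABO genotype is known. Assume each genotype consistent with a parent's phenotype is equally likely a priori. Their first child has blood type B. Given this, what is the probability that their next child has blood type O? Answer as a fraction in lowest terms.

Possible genotypes: Vera ∈ {BB, BO}; Hana ∈ {BB, BO}.
Weight each parental genotype pair by prior × P(type-B child):
  BB × BB: posterior weight 4/15; P(next child type O) = 0.
  BB × BO: posterior weight 4/15; P(next child type O) = 0.
  BO × BB: posterior weight 4/15; P(next child type O) = 0.
  BO × BO: posterior weight 1/5; P(next child type O) = 1/4.
Weighted sum = 1/20.

1/20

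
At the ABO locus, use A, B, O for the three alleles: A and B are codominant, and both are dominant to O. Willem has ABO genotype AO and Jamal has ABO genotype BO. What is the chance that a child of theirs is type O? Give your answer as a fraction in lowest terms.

ABO cross AO × BO → offspring phenotypes: 1/4 O, 1/4 A, 1/4 B, 1/4 AB.
So P(type O) = 1/4.

1/4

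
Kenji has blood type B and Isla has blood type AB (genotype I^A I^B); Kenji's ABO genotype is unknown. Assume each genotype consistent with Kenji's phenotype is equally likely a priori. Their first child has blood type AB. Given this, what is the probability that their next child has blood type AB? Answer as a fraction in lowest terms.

Possible genotypes: Kenji ∈ {I^B I^B, I^B i}; Isla ∈ {I^A I^B}.
Weight each parental genotype pair by prior × P(type-AB child):
  I^B I^B × I^A I^B: posterior weight 2/3; P(next child type AB) = 1/2.
  I^B i × I^A I^B: posterior weight 1/3; P(next child type AB) = 1/4.
Weighted sum = 5/12.

5/12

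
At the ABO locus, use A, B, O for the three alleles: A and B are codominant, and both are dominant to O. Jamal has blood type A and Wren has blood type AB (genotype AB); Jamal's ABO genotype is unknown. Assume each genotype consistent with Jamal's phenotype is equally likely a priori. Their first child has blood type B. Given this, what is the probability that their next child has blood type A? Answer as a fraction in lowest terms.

Possible genotypes: Jamal ∈ {AA, AO}; Wren ∈ {AB}.
Weight each parental genotype pair by prior × P(type-B child):
  AO × AB: posterior weight 1; P(next child type A) = 1/2.
Weighted sum = 1/2.

1/2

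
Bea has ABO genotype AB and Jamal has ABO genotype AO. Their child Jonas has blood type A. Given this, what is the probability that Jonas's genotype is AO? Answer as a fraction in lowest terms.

Cross AB × AO → 1/4 AA, 1/4 AB, 1/4 AO, 1/4 BO.
Type-A genotypes among offspring: AA (1/4), AO (1/4); total 1/2.
P(AO | type A) = (1/4) / (1/2) = 1/2.

1/2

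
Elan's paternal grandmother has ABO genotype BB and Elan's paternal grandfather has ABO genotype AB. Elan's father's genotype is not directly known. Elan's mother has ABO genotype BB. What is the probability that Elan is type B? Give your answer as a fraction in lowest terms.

Elan's father's ABO genotype from BB × AB: 1/2 AB, 1/2 BB.
Crossing each possibility with the mother BB and summing P(type B): 1/2·1/2 + 1/2·1 = 3/4.

3/4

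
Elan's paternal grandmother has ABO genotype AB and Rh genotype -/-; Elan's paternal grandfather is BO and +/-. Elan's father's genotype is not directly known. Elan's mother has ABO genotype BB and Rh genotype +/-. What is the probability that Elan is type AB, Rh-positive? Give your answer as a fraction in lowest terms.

5/32

Elan's father's ABO genotype from AB × BO: 1/4 AB, 1/4 AO, 1/4 BB, 1/4 BO.
Crossing each possibility with the mother BB and summing P(type AB): 1/4·1/2 + 1/4·1/2 + 1/4·0 + 1/4·0 = 1/4.
Similarly for Rh via the father's Rh distribution: P(Rh+) = 5/8.
Independent loci: 1/4 × 5/8 = 5/32.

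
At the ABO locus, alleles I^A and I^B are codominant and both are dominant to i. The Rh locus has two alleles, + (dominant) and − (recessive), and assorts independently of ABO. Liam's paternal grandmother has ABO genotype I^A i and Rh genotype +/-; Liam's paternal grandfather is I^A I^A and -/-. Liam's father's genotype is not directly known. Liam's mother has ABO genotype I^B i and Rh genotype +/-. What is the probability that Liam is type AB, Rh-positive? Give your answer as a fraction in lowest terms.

Liam's father's ABO genotype from I^A i × I^A I^A: 1/2 I^A I^A, 1/2 I^A i.
Crossing each possibility with the mother I^B i and summing P(type AB): 1/2·1/2 + 1/2·1/4 = 3/8.
Similarly for Rh via the father's Rh distribution: P(Rh+) = 5/8.
Independent loci: 3/8 × 5/8 = 15/64.

15/64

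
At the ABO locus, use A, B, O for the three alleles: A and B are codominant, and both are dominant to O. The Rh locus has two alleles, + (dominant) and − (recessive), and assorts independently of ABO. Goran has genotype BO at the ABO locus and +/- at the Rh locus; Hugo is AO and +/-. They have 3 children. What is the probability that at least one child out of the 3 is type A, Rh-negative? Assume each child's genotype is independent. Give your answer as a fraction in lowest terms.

721/4096

ABO cross BO × AO → 1/4 O, 1/4 A, 1/4 B, 1/4 AB.
Rh cross +/- × +/- → 3/4 Rh+, 1/4 Rh-; so P(type A, Rh-negative) = 1/4 × 1/4 = 1/16 per child.
P(none) = (15/16)^3 = 3375/4096; P(at least one) = 1 − 3375/4096 = 721/4096.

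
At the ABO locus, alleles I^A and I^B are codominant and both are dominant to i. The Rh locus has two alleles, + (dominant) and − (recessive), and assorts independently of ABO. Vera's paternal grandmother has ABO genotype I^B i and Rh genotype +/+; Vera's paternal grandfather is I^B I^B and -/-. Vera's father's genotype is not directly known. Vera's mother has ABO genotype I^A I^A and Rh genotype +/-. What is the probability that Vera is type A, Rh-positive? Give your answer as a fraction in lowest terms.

3/16

Vera's father's ABO genotype from I^B i × I^B I^B: 1/2 I^B I^B, 1/2 I^B i.
Crossing each possibility with the mother I^A I^A and summing P(type A): 1/2·0 + 1/2·1/2 = 1/4.
Similarly for Rh via the father's Rh distribution: P(Rh+) = 3/4.
Independent loci: 1/4 × 3/4 = 3/16.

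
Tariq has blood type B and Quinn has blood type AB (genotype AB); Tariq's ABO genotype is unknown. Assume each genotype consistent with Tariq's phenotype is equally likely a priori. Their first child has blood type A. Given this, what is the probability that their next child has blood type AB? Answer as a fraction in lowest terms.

1/4

Possible genotypes: Tariq ∈ {BB, BO}; Quinn ∈ {AB}.
Weight each parental genotype pair by prior × P(type-A child):
  BO × AB: posterior weight 1; P(next child type AB) = 1/4.
Weighted sum = 1/4.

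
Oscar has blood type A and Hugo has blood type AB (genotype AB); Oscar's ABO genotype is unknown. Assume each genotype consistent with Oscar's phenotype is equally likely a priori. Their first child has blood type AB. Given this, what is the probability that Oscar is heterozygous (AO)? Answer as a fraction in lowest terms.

1/3

Possible genotypes: Oscar ∈ {AA, AO}; Hugo ∈ {AB}.
Weight each parental genotype pair by prior × P(type-AB child):
  AA × AB: posterior weight 2/3.
  AO × AB: posterior weight 1/3.
Sum the posterior weight over pairs where Oscar is AO: 1/3.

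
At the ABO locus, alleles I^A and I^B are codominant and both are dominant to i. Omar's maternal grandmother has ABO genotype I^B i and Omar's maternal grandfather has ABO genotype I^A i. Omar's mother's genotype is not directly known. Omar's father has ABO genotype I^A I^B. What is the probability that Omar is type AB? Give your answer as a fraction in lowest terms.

Omar's mother's ABO genotype from I^B i × I^A i: 1/4 I^A I^B, 1/4 I^A i, 1/4 I^B i, 1/4 i i.
Crossing each possibility with the father I^A I^B and summing P(type AB): 1/4·1/2 + 1/4·1/4 + 1/4·1/4 + 1/4·0 = 1/4.

1/4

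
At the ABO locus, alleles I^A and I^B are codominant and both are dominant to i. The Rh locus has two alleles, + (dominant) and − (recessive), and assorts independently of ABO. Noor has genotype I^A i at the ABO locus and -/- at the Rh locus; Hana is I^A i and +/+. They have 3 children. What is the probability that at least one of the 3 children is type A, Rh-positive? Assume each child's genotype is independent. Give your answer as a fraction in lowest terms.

ABO cross I^A i × I^A i → 1/4 O, 3/4 A.
Rh cross -/- × +/+ → 1 Rh+; so P(type A, Rh-positive) = 3/4 × 1 = 3/4 per child.
P(none) = (1/4)^3 = 1/64; P(at least one) = 1 − 1/64 = 63/64.

63/64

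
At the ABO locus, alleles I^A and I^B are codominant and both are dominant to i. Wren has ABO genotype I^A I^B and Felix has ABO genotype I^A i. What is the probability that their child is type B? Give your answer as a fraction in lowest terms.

1/4

ABO cross I^A I^B × I^A i → offspring phenotypes: 1/2 A, 1/4 B, 1/4 AB.
So P(type B) = 1/4.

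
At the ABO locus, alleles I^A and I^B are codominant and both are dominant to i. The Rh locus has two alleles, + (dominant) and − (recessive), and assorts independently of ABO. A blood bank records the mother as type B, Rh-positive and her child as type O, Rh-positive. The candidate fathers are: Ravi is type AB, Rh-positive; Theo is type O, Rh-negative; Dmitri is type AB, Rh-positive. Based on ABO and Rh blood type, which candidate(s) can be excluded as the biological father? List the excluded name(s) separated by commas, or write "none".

A candidate is excluded only if no genotype consistent with his phenotype could produce a type O, Rh-positive child with a type B, Rh-positive mother.
Ravi (type AB, Rh+): no genotype consistent with that phenotype can produce a type-O Rh+ child with a type-B mother.
Dmitri (type AB, Rh+): no genotype consistent with that phenotype can produce a type-O Rh+ child with a type-B mother.

Ravi, Dmitri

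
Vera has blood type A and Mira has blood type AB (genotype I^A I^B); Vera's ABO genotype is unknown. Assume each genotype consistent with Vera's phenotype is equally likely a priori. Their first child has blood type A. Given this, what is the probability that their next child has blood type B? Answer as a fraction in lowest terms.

Possible genotypes: Vera ∈ {I^A I^A, I^A i}; Mira ∈ {I^A I^B}.
Weight each parental genotype pair by prior × P(type-A child):
  I^A I^A × I^A I^B: posterior weight 1/2; P(next child type B) = 0.
  I^A i × I^A I^B: posterior weight 1/2; P(next child type B) = 1/4.
Weighted sum = 1/8.

1/8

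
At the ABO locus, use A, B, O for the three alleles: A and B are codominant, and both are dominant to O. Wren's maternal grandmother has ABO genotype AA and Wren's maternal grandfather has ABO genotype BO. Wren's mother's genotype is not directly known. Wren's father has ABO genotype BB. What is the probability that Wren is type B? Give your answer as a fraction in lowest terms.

Wren's mother's ABO genotype from AA × BO: 1/2 AB, 1/2 AO.
Crossing each possibility with the father BB and summing P(type B): 1/2·1/2 + 1/2·1/2 = 1/2.

1/2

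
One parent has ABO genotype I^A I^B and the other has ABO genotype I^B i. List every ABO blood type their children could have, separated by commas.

A, B, AB

Gametes from I^A I^B × I^B i give offspring ABO genotypes I^A I^B, I^A i, I^B I^B, I^B i, i.e. phenotypes A, B, AB.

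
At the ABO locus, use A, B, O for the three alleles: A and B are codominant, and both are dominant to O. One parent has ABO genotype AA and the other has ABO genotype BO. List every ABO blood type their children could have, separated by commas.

Gametes from AA × BO give offspring ABO genotypes AB, AO, i.e. phenotypes A, AB.

A, AB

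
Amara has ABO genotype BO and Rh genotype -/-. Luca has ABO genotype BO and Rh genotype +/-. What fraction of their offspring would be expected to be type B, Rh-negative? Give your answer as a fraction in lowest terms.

3/8

ABO cross BO × BO → offspring phenotypes: 1/4 O, 3/4 B.
Rh cross -/- × +/- → 1/2 Rh+, 1/2 Rh-.
Independent loci: P(type B, Rh-negative) = 3/4 × 1/2 = 3/8.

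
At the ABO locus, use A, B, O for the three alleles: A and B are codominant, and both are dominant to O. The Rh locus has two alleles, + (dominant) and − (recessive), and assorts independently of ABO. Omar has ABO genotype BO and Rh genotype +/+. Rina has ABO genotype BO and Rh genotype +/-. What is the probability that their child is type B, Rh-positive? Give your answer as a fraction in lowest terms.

ABO cross BO × BO → offspring phenotypes: 1/4 O, 3/4 B.
Rh cross +/+ × +/- → 1 Rh+.
Independent loci: P(type B, Rh-positive) = 3/4 × 1 = 3/4.

3/4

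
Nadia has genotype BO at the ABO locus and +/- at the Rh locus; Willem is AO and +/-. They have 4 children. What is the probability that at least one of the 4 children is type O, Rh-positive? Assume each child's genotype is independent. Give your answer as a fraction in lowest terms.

36975/65536

ABO cross BO × AO → 1/4 O, 1/4 A, 1/4 B, 1/4 AB.
Rh cross +/- × +/- → 3/4 Rh+, 1/4 Rh-; so P(type O, Rh-positive) = 1/4 × 3/4 = 3/16 per child.
P(none) = (13/16)^4 = 28561/65536; P(at least one) = 1 − 28561/65536 = 36975/65536.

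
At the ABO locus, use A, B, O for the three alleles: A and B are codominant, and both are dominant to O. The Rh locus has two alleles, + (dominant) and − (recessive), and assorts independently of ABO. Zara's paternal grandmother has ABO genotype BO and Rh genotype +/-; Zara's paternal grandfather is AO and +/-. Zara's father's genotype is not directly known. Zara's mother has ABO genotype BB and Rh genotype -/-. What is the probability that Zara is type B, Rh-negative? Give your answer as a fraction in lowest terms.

Zara's father's ABO genotype from BO × AO: 1/4 AB, 1/4 AO, 1/4 BO, 1/4 OO.
Crossing each possibility with the mother BB and summing P(type B): 1/4·1/2 + 1/4·1/2 + 1/4·1 + 1/4·1 = 3/4.
Similarly for Rh via the father's Rh distribution: P(Rh-) = 1/2.
Independent loci: 3/4 × 1/2 = 3/8.

3/8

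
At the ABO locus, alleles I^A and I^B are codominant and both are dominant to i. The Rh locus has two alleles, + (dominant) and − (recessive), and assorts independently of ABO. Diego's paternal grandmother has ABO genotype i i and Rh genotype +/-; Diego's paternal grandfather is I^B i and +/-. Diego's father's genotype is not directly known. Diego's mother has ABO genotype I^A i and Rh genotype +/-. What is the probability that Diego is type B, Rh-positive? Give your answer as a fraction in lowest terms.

Diego's father's ABO genotype from i i × I^B i: 1/2 I^B i, 1/2 i i.
Crossing each possibility with the mother I^A i and summing P(type B): 1/2·1/4 + 1/2·0 = 1/8.
Similarly for Rh via the father's Rh distribution: P(Rh+) = 3/4.
Independent loci: 1/8 × 3/4 = 3/32.

3/32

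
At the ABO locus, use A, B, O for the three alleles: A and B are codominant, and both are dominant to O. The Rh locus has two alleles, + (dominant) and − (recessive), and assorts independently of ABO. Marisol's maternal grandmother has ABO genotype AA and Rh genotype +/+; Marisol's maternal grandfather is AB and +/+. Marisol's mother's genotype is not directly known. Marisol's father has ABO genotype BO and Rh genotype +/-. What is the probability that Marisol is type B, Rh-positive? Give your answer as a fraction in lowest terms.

Marisol's mother's ABO genotype from AA × AB: 1/2 AA, 1/2 AB.
Crossing each possibility with the father BO and summing P(type B): 1/2·0 + 1/2·1/2 = 1/4.
Similarly for Rh via the mother's Rh distribution: P(Rh+) = 1.
Independent loci: 1/4 × 1 = 1/4.

1/4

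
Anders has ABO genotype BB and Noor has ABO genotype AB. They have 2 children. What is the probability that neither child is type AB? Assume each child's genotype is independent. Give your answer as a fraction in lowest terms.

1/4

ABO cross BB × AB → 1/2 B, 1/2 AB.
So P(type AB) = 1/2 per child.
P(not type AB) = 1/2 for one child; (1/2)^2 = 1/4.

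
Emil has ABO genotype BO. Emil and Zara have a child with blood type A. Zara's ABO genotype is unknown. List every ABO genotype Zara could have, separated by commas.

AA, AB, AO

For each candidate genotype of Zara, check whether crossing it with BO can produce every observed child phenotype.
  AA → possible child types {A, AB} ✓
  AB → possible child types {A, B, AB} ✓
  AO → possible child types {O, A, B, AB} ✓
  BB → possible child types {B} ✗
  BO → possible child types {O, B} ✗
  OO → possible child types {O, B} ✗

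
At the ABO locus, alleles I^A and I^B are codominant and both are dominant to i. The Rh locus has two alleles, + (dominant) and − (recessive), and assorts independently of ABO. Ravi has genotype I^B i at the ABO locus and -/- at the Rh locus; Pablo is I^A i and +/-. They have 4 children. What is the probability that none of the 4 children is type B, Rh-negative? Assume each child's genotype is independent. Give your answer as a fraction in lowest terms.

ABO cross I^B i × I^A i → 1/4 O, 1/4 A, 1/4 B, 1/4 AB.
Rh cross -/- × +/- → 1/2 Rh+, 1/2 Rh-; so P(type B, Rh-negative) = 1/4 × 1/2 = 1/8 per child.
P(not type B, Rh-negative) = 7/8 for one child; (7/8)^4 = 2401/4096.

2401/4096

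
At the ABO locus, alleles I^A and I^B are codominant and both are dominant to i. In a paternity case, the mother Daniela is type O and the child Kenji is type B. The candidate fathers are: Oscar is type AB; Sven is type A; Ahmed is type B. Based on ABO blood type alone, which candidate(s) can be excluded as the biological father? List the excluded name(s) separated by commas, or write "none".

Sven

A candidate is excluded only if no genotype consistent with his phenotype could produce a type B child with a type O mother.
Sven (type A): no genotype consistent with that phenotype can produce a type-B child with a type-O mother.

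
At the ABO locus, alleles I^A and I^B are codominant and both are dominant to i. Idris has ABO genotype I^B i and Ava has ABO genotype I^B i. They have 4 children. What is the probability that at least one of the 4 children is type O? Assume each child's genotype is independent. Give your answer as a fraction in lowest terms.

175/256

ABO cross I^B i × I^B i → 1/4 O, 3/4 B.
So P(type O) = 1/4 per child.
P(none) = (3/4)^4 = 81/256; P(at least one) = 1 − 81/256 = 175/256.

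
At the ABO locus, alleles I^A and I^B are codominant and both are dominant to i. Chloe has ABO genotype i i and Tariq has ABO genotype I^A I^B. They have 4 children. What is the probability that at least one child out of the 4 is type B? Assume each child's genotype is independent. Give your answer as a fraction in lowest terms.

15/16

ABO cross i i × I^A I^B → 1/2 A, 1/2 B.
So P(type B) = 1/2 per child.
P(none) = (1/2)^4 = 1/16; P(at least one) = 1 − 1/16 = 15/16.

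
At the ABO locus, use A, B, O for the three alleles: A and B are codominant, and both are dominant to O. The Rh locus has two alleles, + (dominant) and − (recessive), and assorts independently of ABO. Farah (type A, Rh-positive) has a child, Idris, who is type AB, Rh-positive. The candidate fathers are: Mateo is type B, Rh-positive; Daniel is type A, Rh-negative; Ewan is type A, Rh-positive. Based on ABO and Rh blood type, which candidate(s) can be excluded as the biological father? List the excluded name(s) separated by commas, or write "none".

Daniel, Ewan

A candidate is excluded only if no genotype consistent with his phenotype could produce a type AB, Rh-positive child with a type A, Rh-positive mother.
Daniel (type A, Rh-): no genotype consistent with that phenotype can produce a type-AB Rh+ child with a type-A mother.
Ewan (type A, Rh+): no genotype consistent with that phenotype can produce a type-AB Rh+ child with a type-A mother.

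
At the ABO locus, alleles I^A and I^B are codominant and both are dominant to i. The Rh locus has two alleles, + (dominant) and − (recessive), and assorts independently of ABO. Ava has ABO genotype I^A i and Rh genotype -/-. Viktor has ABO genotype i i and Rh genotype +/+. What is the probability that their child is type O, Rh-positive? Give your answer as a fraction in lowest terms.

1/2

ABO cross I^A i × i i → offspring phenotypes: 1/2 O, 1/2 A.
Rh cross -/- × +/+ → 1 Rh+.
Independent loci: P(type O, Rh-positive) = 1/2 × 1 = 1/2.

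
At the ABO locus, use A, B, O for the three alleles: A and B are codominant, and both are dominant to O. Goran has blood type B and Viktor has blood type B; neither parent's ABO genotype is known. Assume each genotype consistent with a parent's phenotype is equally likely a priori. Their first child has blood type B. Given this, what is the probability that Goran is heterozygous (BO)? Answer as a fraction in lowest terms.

7/15

Possible genotypes: Goran ∈ {BB, BO}; Viktor ∈ {BB, BO}.
Weight each parental genotype pair by prior × P(type-B child):
  BB × BB: posterior weight 4/15.
  BB × BO: posterior weight 4/15.
  BO × BB: posterior weight 4/15.
  BO × BO: posterior weight 1/5.
Sum the posterior weight over pairs where Goran is BO: 7/15.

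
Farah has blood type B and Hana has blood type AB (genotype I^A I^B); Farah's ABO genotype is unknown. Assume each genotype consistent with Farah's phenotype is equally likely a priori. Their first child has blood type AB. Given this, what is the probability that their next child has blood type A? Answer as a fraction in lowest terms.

1/12

Possible genotypes: Farah ∈ {I^B I^B, I^B i}; Hana ∈ {I^A I^B}.
Weight each parental genotype pair by prior × P(type-AB child):
  I^B I^B × I^A I^B: posterior weight 2/3; P(next child type A) = 0.
  I^B i × I^A I^B: posterior weight 1/3; P(next child type A) = 1/4.
Weighted sum = 1/12.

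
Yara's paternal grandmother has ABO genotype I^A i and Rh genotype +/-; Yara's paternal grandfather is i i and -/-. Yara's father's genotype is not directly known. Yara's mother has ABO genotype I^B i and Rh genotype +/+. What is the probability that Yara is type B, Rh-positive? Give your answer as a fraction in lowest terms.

3/8

Yara's father's ABO genotype from I^A i × i i: 1/2 I^A i, 1/2 i i.
Crossing each possibility with the mother I^B i and summing P(type B): 1/2·1/4 + 1/2·1/2 = 3/8.
Similarly for Rh via the father's Rh distribution: P(Rh+) = 1.
Independent loci: 3/8 × 1 = 3/8.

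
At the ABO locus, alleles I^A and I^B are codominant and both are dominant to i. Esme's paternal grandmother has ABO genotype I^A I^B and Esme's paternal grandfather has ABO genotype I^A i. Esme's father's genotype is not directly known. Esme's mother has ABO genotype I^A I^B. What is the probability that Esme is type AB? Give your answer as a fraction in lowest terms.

3/8

Esme's father's ABO genotype from I^A I^B × I^A i: 1/4 I^A I^A, 1/4 I^A I^B, 1/4 I^A i, 1/4 I^B i.
Crossing each possibility with the mother I^A I^B and summing P(type AB): 1/4·1/2 + 1/4·1/2 + 1/4·1/4 + 1/4·1/4 = 3/8.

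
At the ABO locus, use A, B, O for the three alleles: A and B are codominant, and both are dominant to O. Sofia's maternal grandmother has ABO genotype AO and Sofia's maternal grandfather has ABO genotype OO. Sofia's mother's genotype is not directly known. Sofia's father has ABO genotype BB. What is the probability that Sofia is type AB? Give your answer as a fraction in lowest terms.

Sofia's mother's ABO genotype from AO × OO: 1/2 AO, 1/2 OO.
Crossing each possibility with the father BB and summing P(type AB): 1/2·1/2 + 1/2·0 = 1/4.

1/4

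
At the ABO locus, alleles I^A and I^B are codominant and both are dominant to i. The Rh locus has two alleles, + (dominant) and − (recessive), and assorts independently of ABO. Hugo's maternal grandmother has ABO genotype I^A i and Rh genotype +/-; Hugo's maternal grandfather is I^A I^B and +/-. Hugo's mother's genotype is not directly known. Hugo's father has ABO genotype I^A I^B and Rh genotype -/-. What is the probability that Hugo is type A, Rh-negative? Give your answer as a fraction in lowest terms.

Hugo's mother's ABO genotype from I^A i × I^A I^B: 1/4 I^A I^A, 1/4 I^A I^B, 1/4 I^A i, 1/4 I^B i.
Crossing each possibility with the father I^A I^B and summing P(type A): 1/4·1/2 + 1/4·1/4 + 1/4·1/2 + 1/4·1/4 = 3/8.
Similarly for Rh via the mother's Rh distribution: P(Rh-) = 1/2.
Independent loci: 3/8 × 1/2 = 3/16.

3/16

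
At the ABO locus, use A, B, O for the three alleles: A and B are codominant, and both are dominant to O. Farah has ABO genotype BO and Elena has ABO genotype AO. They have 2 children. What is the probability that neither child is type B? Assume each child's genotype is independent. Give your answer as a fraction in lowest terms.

ABO cross BO × AO → 1/4 O, 1/4 A, 1/4 B, 1/4 AB.
So P(type B) = 1/4 per child.
P(not type B) = 3/4 for one child; (3/4)^2 = 9/16.

9/16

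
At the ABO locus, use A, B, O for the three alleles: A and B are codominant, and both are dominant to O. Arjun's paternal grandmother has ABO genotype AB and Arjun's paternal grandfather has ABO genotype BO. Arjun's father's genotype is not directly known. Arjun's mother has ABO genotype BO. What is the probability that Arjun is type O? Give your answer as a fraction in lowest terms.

Arjun's father's ABO genotype from AB × BO: 1/4 AB, 1/4 AO, 1/4 BB, 1/4 BO.
Crossing each possibility with the mother BO and summing P(type O): 1/4·0 + 1/4·1/4 + 1/4·0 + 1/4·1/4 = 1/8.

1/8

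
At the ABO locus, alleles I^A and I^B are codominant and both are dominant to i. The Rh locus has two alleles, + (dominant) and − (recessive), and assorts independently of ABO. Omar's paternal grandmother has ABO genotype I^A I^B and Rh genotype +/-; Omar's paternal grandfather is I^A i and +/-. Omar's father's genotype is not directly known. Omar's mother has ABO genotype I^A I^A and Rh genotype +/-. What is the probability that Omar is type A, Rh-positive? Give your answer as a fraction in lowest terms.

Omar's father's ABO genotype from I^A I^B × I^A i: 1/4 I^A I^A, 1/4 I^A I^B, 1/4 I^A i, 1/4 I^B i.
Crossing each possibility with the mother I^A I^A and summing P(type A): 1/4·1 + 1/4·1/2 + 1/4·1 + 1/4·1/2 = 3/4.
Similarly for Rh via the father's Rh distribution: P(Rh+) = 3/4.
Independent loci: 3/4 × 3/4 = 9/16.

9/16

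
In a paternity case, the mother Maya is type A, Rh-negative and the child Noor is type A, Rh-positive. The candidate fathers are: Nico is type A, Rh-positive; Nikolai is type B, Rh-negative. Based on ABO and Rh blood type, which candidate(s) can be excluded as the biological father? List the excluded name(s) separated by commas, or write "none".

Nikolai

A candidate is excluded only if no genotype consistent with his phenotype could produce a type A, Rh-positive child with a type A, Rh-negative mother.
Nikolai (type B, Rh-): no genotype consistent with that phenotype can produce a type-A Rh+ child with a type-A mother.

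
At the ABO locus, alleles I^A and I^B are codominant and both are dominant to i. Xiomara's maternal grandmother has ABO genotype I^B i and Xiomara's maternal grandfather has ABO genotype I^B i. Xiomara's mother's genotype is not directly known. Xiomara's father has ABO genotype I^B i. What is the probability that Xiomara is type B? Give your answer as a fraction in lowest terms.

Xiomara's mother's ABO genotype from I^B i × I^B i: 1/4 I^B I^B, 1/2 I^B i, 1/4 i i.
Crossing each possibility with the father I^B i and summing P(type B): 1/4·1 + 1/2·3/4 + 1/4·1/2 = 3/4.

3/4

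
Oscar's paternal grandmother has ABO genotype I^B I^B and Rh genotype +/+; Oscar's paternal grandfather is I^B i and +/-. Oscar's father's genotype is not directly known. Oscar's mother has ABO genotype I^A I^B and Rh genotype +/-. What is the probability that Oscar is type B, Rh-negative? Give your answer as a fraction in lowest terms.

1/16

Oscar's father's ABO genotype from I^B I^B × I^B i: 1/2 I^B I^B, 1/2 I^B i.
Crossing each possibility with the mother I^A I^B and summing P(type B): 1/2·1/2 + 1/2·1/2 = 1/2.
Similarly for Rh via the father's Rh distribution: P(Rh-) = 1/8.
Independent loci: 1/2 × 1/8 = 1/16.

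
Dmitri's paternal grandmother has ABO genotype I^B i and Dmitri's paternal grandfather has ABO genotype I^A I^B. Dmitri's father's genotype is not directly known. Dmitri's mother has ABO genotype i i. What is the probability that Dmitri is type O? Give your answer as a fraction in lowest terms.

1/4

Dmitri's father's ABO genotype from I^B i × I^A I^B: 1/4 I^A I^B, 1/4 I^A i, 1/4 I^B I^B, 1/4 I^B i.
Crossing each possibility with the mother i i and summing P(type O): 1/4·0 + 1/4·1/2 + 1/4·0 + 1/4·1/2 = 1/4.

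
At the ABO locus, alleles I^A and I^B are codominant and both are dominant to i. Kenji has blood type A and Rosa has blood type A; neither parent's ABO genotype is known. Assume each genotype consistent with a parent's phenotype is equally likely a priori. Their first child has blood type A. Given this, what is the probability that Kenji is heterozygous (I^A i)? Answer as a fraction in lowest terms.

7/15

Possible genotypes: Kenji ∈ {I^A I^A, I^A i}; Rosa ∈ {I^A I^A, I^A i}.
Weight each parental genotype pair by prior × P(type-A child):
  I^A I^A × I^A I^A: posterior weight 4/15.
  I^A I^A × I^A i: posterior weight 4/15.
  I^A i × I^A I^A: posterior weight 4/15.
  I^A i × I^A i: posterior weight 1/5.
Sum the posterior weight over pairs where Kenji is I^A i: 7/15.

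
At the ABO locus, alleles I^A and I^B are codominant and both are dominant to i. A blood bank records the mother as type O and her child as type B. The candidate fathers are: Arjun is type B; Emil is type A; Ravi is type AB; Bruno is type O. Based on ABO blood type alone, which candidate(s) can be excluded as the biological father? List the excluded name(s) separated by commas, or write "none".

A candidate is excluded only if no genotype consistent with his phenotype could produce a type B child with a type O mother.
Emil (type A): no genotype consistent with that phenotype can produce a type-B child with a type-O mother.
Bruno (type O): no genotype consistent with that phenotype can produce a type-B child with a type-O mother.

Emil, Bruno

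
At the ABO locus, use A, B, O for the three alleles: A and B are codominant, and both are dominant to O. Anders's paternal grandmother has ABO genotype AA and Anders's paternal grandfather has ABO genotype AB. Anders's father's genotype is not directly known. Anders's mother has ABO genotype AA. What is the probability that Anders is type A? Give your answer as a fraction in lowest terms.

3/4

Anders's father's ABO genotype from AA × AB: 1/2 AA, 1/2 AB.
Crossing each possibility with the mother AA and summing P(type A): 1/2·1 + 1/2·1/2 = 3/4.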